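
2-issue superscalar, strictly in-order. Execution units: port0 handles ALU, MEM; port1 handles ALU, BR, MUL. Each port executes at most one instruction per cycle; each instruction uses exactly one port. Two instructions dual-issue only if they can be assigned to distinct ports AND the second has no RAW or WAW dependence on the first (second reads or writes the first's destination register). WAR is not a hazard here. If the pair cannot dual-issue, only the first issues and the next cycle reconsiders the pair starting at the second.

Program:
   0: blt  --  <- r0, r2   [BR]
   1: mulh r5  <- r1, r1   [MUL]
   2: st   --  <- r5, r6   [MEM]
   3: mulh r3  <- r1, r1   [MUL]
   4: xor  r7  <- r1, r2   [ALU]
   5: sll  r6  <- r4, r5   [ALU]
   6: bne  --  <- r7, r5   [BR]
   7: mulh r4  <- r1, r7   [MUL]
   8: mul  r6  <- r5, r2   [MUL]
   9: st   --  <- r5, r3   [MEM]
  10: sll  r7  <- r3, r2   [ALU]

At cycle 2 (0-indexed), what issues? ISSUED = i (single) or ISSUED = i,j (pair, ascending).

[0] i0  blt.BR  -- no-port BR/MUL
[1] i1  mulh.MUL  -- RAW r5
[2] i2+i3  st.MEM+mulh.MUL  -- pair
[3] i4+i5  xor.ALU+sll.ALU  -- pair
[4] i6  bne.BR  -- no-port BR/MUL
[5] i7  mulh.MUL  -- no-port MUL/MUL
[6] i8+i9  mul.MUL+st.MEM  -- pair
[7] i10  sll.ALU  -- tail

ISSUED = 2,3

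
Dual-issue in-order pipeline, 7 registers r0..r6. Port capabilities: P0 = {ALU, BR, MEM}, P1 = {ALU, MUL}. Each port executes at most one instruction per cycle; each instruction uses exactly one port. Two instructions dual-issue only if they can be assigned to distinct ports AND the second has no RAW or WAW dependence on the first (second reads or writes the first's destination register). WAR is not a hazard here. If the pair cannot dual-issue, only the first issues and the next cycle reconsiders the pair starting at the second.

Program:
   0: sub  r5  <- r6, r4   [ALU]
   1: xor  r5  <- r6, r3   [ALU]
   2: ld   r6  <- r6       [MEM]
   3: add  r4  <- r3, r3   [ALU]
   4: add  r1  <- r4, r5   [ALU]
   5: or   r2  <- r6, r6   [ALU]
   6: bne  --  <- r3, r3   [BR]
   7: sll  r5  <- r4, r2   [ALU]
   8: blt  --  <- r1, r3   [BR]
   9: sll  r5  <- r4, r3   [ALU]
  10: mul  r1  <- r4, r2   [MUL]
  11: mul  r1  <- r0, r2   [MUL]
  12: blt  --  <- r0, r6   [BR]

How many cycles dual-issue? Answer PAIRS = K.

#0 head=0: sub.ALU i0 WAW r5
#1 head=1: xor.ALU ld.MEM i1&i2 dual
#2 head=3: add.ALU i3 RAW r4
#3 head=4: add.ALU or.ALU i4&i5 dual
#4 head=6: bne.BR sll.ALU i6&i7 dual
#5 head=8: blt.BR sll.ALU i8&i9 dual
#6 head=10: mul.MUL i10 no-port MUL/MUL
#7 head=11: mul.MUL blt.BR i11&i12 dual

PAIRS = 5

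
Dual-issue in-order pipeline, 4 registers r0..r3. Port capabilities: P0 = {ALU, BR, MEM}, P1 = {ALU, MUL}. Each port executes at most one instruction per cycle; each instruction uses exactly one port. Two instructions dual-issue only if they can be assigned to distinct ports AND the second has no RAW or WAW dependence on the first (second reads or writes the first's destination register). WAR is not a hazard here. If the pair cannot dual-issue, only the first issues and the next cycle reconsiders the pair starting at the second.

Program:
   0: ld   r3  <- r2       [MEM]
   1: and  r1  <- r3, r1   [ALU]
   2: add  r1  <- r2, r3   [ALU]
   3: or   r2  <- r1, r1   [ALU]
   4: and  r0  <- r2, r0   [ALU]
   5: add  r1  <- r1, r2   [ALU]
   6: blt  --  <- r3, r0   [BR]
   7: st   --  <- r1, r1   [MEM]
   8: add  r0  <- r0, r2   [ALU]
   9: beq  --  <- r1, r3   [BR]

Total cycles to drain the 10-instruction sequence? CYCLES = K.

0. ld @i0  | RAW r3
1. and @i1  | WAW r1
2. add @i2  | RAW r1
3. or @i3  | RAW r2
4. and+add @i4/i5  | dual
5. blt @i6  | no-port BR/MEM
6. st+add @i7/i8  | dual
7. beq @i9  | tail

CYCLES = 8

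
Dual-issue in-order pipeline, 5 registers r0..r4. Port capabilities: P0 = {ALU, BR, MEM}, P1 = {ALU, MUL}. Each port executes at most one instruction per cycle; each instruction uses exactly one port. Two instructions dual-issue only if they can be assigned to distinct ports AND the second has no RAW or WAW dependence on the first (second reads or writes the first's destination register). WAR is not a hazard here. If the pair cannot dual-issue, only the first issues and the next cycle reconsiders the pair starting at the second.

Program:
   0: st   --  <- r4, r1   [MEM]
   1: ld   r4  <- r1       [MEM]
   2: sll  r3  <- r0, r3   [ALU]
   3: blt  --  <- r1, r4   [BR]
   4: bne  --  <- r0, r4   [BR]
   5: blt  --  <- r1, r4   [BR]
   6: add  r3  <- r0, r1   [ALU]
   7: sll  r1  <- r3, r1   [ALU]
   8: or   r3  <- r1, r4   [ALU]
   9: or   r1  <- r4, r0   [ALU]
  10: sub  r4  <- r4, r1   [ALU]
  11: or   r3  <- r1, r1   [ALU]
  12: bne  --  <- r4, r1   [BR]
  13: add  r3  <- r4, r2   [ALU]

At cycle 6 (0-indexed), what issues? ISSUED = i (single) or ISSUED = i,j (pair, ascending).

ISSUED = 8,9

c0: i0 st.MEM  no-port MEM/MEM
c1: i1,i2 ld.MEM sll.ALU  dual
c2: i3 blt.BR  no-port BR/BR
c3: i4 bne.BR  no-port BR/BR
c4: i5,i6 blt.BR add.ALU  dual
c5: i7 sll.ALU  RAW r1
c6: i8,i9 or.ALU or.ALU  dual
c7: i10,i11 sub.ALU or.ALU  dual
c8: i12,i13 bne.BR add.ALU  dual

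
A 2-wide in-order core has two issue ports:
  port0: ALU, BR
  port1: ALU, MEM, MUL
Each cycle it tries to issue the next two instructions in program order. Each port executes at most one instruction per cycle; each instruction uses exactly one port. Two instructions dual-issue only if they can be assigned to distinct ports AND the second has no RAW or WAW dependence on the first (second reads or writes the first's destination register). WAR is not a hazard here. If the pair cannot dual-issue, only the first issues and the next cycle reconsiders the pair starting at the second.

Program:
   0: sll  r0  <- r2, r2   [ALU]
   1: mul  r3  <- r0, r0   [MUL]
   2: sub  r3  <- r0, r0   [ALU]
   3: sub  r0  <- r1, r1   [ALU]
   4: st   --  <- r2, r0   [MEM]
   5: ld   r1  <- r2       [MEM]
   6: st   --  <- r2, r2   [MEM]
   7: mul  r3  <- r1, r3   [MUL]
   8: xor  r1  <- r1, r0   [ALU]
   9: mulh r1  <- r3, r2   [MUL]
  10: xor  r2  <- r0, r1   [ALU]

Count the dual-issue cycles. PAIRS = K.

PAIRS = 2

#0 head=0: sll.ALU i0 RAW r0
#1 head=1: mul.MUL i1 WAW r3
#2 head=2: sub.ALU/sub.ALU i2&i3 dual
#3 head=4: st.MEM i4 no-port MEM/MEM
#4 head=5: ld.MEM i5 no-port MEM/MEM
#5 head=6: st.MEM i6 no-port MEM/MUL
#6 head=7: mul.MUL/xor.ALU i7&i8 dual
#7 head=9: mulh.MUL i9 RAW r1
#8 head=10: xor.ALU i10 tail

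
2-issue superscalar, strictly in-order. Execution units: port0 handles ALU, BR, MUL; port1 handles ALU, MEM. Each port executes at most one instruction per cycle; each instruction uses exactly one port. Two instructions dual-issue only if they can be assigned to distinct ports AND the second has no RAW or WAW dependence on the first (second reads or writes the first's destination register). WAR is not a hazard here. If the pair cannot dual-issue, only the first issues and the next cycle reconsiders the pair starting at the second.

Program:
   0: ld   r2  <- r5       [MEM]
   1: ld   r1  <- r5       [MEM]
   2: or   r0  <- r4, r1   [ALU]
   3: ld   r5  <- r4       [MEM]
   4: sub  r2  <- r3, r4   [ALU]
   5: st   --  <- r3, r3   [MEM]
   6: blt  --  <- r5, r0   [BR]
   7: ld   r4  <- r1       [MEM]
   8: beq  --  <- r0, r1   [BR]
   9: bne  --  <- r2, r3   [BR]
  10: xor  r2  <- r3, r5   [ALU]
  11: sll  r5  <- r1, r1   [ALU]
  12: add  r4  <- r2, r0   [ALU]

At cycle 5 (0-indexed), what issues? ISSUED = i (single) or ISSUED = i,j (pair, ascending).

t=0 i0:ld.MEM ; no-port MEM/MEM
t=1 i1:ld.MEM ; RAW r1
t=2 i2+i3:or.ALU ld.MEM ; pair
t=3 i4+i5:sub.ALU st.MEM ; pair
t=4 i6+i7:blt.BR ld.MEM ; pair
t=5 i8:beq.BR ; no-port BR/BR
t=6 i9+i10:bne.BR xor.ALU ; pair
t=7 i11+i12:sll.ALU add.ALU ; pair

ISSUED = 8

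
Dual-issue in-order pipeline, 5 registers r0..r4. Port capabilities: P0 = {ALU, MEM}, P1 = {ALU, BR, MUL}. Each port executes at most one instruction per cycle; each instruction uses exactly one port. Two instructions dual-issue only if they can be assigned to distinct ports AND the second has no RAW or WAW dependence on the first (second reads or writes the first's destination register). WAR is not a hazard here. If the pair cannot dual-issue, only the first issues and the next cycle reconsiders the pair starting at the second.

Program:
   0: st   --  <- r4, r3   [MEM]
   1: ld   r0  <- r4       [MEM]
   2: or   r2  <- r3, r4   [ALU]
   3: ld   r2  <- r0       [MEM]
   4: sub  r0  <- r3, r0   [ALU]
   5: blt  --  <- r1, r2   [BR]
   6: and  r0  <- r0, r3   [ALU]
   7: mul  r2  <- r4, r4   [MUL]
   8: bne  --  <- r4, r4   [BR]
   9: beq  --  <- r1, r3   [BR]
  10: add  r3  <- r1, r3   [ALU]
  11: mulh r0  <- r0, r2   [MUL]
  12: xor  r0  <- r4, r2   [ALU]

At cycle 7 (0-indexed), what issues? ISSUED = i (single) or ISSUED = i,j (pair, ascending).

ISSUED = 11

c0: i0 st  no-port MEM/MEM
c1: i1+i2 ld/or  2-wide
c2: i3+i4 ld/sub  2-wide
c3: i5+i6 blt/and  2-wide
c4: i7 mul  no-port MUL/BR
c5: i8 bne  no-port BR/BR
c6: i9+i10 beq/add  2-wide
c7: i11 mulh  WAW r0
c8: i12 xor  tail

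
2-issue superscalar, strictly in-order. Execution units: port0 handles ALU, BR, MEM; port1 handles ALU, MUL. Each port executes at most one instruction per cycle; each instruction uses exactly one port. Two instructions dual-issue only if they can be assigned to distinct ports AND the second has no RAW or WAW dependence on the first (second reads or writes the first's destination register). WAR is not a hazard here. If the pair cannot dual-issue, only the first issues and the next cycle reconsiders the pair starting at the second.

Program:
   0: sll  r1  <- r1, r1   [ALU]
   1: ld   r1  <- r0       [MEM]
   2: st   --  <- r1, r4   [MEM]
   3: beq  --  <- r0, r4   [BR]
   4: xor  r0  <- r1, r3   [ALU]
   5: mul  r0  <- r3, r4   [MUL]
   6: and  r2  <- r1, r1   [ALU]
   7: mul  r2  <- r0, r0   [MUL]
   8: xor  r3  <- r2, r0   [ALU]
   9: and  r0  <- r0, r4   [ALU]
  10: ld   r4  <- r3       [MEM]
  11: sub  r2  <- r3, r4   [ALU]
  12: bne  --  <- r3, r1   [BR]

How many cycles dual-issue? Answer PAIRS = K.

  cy0 -> i0 (sll) WAW r1
  cy1 -> i1 (ld) no-port MEM/MEM
  cy2 -> i2 (st) no-port MEM/BR
  cy3 -> i3/i4 (beq;xor) pair
  cy4 -> i5/i6 (mul;and) pair
  cy5 -> i7 (mul) RAW r2
  cy6 -> i8/i9 (xor;and) pair
  cy7 -> i10 (ld) RAW r4
  cy8 -> i11/i12 (sub;bne) pair

PAIRS = 4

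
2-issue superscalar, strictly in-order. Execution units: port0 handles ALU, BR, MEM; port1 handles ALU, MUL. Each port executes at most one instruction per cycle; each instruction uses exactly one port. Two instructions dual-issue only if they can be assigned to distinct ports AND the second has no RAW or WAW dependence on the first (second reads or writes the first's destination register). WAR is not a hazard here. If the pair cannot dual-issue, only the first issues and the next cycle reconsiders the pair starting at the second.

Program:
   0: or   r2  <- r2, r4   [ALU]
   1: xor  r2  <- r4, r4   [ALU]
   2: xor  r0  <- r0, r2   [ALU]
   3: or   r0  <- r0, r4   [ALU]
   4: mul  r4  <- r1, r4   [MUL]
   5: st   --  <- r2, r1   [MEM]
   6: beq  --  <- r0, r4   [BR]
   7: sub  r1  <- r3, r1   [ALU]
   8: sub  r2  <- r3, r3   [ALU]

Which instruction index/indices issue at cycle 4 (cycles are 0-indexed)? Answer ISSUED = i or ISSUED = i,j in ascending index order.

ISSUED = 5

0. or.ALU @i0  | WAW r2
1. xor.ALU @i1  | RAW r2
2. xor.ALU @i2  | RAW+WAW r0
3. or.ALU+mul.MUL @i3,i4  | dual
4. st.MEM @i5  | no-port MEM/BR
5. beq.BR+sub.ALU @i6,i7  | dual
6. sub.ALU @i8  | tail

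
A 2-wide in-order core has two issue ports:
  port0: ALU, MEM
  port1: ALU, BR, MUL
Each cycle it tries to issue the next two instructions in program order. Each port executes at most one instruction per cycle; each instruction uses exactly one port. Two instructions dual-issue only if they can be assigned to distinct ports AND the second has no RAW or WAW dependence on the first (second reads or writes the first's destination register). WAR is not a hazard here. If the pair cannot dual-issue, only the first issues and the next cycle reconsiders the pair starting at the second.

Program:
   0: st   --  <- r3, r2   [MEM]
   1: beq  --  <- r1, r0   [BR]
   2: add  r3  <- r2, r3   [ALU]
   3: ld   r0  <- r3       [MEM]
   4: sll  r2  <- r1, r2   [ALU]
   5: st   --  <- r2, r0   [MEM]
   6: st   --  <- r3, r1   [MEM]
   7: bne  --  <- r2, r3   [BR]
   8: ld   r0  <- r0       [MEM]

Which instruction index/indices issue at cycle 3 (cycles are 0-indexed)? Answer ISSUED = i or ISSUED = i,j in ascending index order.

#0 head=0: st.MEM+beq.BR i0+i1 pair
#1 head=2: add.ALU i2 RAW r3
#2 head=3: ld.MEM+sll.ALU i3+i4 pair
#3 head=5: st.MEM i5 no-port MEM/MEM
#4 head=6: st.MEM+bne.BR i6+i7 pair
#5 head=8: ld.MEM i8 tail

ISSUED = 5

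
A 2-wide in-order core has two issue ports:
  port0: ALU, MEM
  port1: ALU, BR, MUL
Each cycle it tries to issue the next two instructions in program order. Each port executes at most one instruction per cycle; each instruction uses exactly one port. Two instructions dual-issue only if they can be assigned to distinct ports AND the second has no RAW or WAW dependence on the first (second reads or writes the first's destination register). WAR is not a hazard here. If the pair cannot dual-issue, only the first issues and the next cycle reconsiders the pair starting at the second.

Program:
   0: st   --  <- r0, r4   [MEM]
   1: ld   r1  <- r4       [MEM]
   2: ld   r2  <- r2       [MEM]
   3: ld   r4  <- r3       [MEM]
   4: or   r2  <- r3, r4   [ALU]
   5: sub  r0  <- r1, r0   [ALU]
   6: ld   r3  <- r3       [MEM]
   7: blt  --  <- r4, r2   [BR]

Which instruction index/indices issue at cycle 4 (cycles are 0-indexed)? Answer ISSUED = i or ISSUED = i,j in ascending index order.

ISSUED = 4,5

  cy0 -> i0 (st.MEM) no-port MEM/MEM
  cy1 -> i1 (ld.MEM) no-port MEM/MEM
  cy2 -> i2 (ld.MEM) no-port MEM/MEM
  cy3 -> i3 (ld.MEM) RAW r4
  cy4 -> i4/i5 (or.ALU+sub.ALU) 2-wide
  cy5 -> i6/i7 (ld.MEM+blt.BR) 2-wide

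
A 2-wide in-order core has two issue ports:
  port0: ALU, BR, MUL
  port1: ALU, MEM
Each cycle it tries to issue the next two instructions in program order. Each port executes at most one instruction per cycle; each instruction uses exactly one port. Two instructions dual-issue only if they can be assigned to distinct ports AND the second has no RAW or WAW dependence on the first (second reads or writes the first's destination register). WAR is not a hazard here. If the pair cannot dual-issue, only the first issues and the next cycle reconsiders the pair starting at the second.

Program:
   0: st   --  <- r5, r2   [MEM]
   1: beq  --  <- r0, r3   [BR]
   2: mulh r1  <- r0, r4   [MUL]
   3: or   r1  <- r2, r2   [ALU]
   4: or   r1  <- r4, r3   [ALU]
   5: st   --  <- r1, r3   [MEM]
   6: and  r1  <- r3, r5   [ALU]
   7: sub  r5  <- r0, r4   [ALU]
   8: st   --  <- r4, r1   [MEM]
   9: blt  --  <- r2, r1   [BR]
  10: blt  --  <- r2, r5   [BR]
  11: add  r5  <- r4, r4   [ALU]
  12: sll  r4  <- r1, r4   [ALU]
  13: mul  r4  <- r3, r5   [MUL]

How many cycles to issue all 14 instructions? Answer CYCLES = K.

CYCLES = 10

c0: i0,i1 st.MEM beq.BR  2-wide
c1: i2 mulh.MUL  WAW r1
c2: i3 or.ALU  WAW r1
c3: i4 or.ALU  RAW r1
c4: i5,i6 st.MEM and.ALU  2-wide
c5: i7,i8 sub.ALU st.MEM  2-wide
c6: i9 blt.BR  no-port BR/BR
c7: i10,i11 blt.BR add.ALU  2-wide
c8: i12 sll.ALU  WAW r4
c9: i13 mul.MUL  tail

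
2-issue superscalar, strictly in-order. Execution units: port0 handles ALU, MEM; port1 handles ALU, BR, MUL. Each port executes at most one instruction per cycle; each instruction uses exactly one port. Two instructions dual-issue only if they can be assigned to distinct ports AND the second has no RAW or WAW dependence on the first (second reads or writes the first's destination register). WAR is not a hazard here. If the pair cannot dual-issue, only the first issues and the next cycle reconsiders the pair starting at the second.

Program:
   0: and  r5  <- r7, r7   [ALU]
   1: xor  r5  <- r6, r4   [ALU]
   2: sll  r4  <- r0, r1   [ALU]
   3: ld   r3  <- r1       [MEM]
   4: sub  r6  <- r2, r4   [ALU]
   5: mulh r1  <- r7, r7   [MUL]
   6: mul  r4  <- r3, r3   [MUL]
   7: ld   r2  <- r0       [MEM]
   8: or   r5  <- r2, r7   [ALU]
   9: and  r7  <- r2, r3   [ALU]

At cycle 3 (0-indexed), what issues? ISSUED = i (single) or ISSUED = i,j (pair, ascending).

c0: i0 and.ALU  WAW r5
c1: i1&i2 xor.ALU;sll.ALU  2-wide
c2: i3&i4 ld.MEM;sub.ALU  2-wide
c3: i5 mulh.MUL  no-port MUL/MUL
c4: i6&i7 mul.MUL;ld.MEM  2-wide
c5: i8&i9 or.ALU;and.ALU  2-wide

ISSUED = 5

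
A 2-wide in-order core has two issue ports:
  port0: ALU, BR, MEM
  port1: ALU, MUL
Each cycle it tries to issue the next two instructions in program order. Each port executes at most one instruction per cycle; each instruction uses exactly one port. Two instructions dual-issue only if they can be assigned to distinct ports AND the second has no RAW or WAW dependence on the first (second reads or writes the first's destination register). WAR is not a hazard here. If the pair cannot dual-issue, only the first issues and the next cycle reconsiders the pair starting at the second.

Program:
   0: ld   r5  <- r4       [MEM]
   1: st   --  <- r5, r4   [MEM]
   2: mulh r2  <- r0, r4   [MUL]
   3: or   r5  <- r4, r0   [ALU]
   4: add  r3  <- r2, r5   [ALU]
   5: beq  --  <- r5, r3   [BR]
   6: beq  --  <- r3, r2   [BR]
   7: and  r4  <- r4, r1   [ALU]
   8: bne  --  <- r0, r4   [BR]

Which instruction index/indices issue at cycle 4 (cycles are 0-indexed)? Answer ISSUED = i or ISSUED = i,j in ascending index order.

ISSUED = 5

[0] i0  ld.MEM  -- no-port MEM/MEM
[1] i1,i2  st.MEM mulh.MUL  -- pair
[2] i3  or.ALU  -- RAW r5
[3] i4  add.ALU  -- RAW r3
[4] i5  beq.BR  -- no-port BR/BR
[5] i6,i7  beq.BR and.ALU  -- pair
[6] i8  bne.BR  -- tail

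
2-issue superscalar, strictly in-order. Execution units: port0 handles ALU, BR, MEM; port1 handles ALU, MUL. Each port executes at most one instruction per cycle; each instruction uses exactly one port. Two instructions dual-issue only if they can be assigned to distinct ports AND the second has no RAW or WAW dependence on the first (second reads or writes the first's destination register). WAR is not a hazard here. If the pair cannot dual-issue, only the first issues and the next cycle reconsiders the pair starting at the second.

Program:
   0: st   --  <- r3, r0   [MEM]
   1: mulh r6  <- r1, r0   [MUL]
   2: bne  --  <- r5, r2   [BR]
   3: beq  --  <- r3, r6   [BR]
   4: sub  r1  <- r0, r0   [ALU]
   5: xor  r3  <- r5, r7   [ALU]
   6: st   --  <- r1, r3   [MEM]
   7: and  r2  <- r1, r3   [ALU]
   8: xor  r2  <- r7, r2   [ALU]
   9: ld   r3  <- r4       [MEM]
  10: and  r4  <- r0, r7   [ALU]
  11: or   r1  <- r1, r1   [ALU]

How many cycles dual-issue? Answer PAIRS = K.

PAIRS = 5

  cy0 -> i0,i1 (st mulh) 2-wide
  cy1 -> i2 (bne) no-port BR/BR
  cy2 -> i3,i4 (beq sub) 2-wide
  cy3 -> i5 (xor) RAW r3
  cy4 -> i6,i7 (st and) 2-wide
  cy5 -> i8,i9 (xor ld) 2-wide
  cy6 -> i10,i11 (and or) 2-wide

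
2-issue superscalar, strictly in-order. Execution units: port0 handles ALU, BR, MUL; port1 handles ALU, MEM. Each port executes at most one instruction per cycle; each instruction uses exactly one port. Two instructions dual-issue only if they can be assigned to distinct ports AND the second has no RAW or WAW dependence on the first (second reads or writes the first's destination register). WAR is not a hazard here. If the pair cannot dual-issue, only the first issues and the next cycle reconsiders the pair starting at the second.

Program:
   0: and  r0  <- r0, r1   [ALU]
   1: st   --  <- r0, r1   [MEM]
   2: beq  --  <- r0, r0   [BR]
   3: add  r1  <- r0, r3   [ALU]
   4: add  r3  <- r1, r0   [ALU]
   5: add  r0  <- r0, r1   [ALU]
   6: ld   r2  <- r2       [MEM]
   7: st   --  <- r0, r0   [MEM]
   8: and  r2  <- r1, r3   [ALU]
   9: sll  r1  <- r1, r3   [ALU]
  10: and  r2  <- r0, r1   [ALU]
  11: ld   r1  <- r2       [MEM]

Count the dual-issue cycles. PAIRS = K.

[0] i0  and.ALU  -- RAW r0
[1] i1,i2  st.MEM/beq.BR  -- 2-wide
[2] i3  add.ALU  -- RAW r1
[3] i4,i5  add.ALU/add.ALU  -- 2-wide
[4] i6  ld.MEM  -- no-port MEM/MEM
[5] i7,i8  st.MEM/and.ALU  -- 2-wide
[6] i9  sll.ALU  -- RAW r1
[7] i10  and.ALU  -- RAW r2
[8] i11  ld.MEM  -- tail

PAIRS = 3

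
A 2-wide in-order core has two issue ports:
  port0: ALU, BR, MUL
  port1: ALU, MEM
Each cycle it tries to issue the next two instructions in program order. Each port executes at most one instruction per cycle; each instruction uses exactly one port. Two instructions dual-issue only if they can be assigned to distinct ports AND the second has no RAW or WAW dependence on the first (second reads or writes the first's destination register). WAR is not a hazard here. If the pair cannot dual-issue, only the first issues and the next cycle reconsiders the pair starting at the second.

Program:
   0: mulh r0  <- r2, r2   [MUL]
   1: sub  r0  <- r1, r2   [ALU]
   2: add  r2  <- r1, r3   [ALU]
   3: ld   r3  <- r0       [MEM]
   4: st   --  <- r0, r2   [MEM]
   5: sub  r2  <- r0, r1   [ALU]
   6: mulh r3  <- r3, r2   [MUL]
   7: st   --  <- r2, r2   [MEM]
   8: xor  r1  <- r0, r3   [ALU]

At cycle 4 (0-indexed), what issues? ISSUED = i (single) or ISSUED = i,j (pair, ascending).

ISSUED = 6,7

c0: i0 mulh.MUL  WAW r0
c1: i1/i2 sub.ALU;add.ALU  dual
c2: i3 ld.MEM  no-port MEM/MEM
c3: i4/i5 st.MEM;sub.ALU  dual
c4: i6/i7 mulh.MUL;st.MEM  dual
c5: i8 xor.ALU  tail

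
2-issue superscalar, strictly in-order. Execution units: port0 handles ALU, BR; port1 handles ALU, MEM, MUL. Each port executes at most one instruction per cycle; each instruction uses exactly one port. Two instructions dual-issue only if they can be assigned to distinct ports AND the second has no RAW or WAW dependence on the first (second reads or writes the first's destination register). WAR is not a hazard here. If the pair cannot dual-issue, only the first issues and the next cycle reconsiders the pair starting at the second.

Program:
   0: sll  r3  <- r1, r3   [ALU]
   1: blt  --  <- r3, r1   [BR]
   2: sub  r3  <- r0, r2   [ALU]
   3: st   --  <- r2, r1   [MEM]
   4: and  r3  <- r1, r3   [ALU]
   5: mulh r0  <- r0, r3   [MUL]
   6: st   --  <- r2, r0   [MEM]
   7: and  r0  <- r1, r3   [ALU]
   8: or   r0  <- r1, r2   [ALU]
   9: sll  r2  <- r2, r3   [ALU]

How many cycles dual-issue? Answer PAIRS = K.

c0: i0 sll  RAW r3
c1: i1/i2 blt sub  2-wide
c2: i3/i4 st and  2-wide
c3: i5 mulh  no-port MUL/MEM
c4: i6/i7 st and  2-wide
c5: i8/i9 or sll  2-wide

PAIRS = 4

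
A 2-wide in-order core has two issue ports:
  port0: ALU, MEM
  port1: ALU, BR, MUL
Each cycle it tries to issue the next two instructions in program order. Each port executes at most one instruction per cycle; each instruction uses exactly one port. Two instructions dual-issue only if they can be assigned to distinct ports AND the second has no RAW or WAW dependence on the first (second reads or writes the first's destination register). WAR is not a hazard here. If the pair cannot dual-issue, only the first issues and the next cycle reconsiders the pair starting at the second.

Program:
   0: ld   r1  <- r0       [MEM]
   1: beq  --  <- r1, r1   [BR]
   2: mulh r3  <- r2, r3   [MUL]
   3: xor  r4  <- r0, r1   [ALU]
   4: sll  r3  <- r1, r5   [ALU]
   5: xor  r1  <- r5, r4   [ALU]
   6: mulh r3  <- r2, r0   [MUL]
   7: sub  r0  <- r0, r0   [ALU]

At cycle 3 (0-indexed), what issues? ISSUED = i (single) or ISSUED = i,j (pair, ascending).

ISSUED = 4,5

t=0 i0:ld ; RAW r1
t=1 i1:beq ; no-port BR/MUL
t=2 i2+i3:mulh xor ; 2-wide
t=3 i4+i5:sll xor ; 2-wide
t=4 i6+i7:mulh sub ; 2-wide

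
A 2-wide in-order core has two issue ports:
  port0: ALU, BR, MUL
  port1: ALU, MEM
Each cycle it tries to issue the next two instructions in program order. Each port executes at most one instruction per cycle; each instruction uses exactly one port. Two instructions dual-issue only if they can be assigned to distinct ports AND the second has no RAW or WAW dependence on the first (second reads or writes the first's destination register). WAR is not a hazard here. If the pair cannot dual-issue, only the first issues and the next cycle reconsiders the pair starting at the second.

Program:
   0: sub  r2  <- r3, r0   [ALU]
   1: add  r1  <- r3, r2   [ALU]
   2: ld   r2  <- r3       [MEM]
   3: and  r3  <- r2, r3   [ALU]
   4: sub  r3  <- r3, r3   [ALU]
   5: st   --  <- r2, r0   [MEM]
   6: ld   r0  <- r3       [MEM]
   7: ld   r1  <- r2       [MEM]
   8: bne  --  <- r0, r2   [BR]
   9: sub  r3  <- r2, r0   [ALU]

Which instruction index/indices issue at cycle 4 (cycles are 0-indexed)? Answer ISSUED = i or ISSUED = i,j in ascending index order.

ISSUED = 6

  cy0 -> i0 (sub.ALU) RAW r2
  cy1 -> i1/i2 (add.ALU;ld.MEM) 2-wide
  cy2 -> i3 (and.ALU) RAW+WAW r3
  cy3 -> i4/i5 (sub.ALU;st.MEM) 2-wide
  cy4 -> i6 (ld.MEM) no-port MEM/MEM
  cy5 -> i7/i8 (ld.MEM;bne.BR) 2-wide
  cy6 -> i9 (sub.ALU) tail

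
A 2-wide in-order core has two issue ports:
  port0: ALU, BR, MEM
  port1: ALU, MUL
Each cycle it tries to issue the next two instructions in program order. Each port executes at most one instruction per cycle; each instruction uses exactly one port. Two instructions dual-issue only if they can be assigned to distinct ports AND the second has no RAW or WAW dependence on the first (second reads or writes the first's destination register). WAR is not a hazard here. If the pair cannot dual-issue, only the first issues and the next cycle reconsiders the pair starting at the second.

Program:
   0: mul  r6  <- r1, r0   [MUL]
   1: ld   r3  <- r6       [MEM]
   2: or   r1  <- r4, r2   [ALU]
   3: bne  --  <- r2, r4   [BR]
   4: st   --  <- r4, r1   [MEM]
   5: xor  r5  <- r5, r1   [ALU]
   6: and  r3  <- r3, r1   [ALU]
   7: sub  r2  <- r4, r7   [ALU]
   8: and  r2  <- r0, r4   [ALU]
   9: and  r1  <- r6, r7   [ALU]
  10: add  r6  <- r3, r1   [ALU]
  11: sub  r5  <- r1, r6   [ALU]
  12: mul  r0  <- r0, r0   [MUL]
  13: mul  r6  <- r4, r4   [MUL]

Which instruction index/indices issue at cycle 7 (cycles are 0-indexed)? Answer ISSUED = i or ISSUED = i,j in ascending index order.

ISSUED = 11,12

c0: i0 mul  RAW r6
c1: i1+i2 ld+or  2-wide
c2: i3 bne  no-port BR/MEM
c3: i4+i5 st+xor  2-wide
c4: i6+i7 and+sub  2-wide
c5: i8+i9 and+and  2-wide
c6: i10 add  RAW r6
c7: i11+i12 sub+mul  2-wide
c8: i13 mul  tail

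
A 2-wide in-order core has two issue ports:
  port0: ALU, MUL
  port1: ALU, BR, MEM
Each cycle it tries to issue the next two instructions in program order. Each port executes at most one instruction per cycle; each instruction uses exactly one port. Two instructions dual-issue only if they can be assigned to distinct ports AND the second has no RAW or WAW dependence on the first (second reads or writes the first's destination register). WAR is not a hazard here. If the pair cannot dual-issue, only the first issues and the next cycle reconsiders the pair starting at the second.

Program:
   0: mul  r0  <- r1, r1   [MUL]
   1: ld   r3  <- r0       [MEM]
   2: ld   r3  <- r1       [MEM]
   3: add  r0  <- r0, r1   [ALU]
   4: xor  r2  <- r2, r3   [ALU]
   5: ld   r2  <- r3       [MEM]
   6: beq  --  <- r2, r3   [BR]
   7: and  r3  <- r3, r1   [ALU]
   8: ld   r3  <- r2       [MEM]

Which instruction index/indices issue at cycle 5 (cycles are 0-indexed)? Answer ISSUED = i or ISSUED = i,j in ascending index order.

ISSUED = 6,7

#0 head=0: mul.MUL i0 RAW r0
#1 head=1: ld.MEM i1 no-port MEM/MEM
#2 head=2: ld.MEM;add.ALU i2,i3 2-wide
#3 head=4: xor.ALU i4 WAW r2
#4 head=5: ld.MEM i5 no-port MEM/BR
#5 head=6: beq.BR;and.ALU i6,i7 2-wide
#6 head=8: ld.MEM i8 tail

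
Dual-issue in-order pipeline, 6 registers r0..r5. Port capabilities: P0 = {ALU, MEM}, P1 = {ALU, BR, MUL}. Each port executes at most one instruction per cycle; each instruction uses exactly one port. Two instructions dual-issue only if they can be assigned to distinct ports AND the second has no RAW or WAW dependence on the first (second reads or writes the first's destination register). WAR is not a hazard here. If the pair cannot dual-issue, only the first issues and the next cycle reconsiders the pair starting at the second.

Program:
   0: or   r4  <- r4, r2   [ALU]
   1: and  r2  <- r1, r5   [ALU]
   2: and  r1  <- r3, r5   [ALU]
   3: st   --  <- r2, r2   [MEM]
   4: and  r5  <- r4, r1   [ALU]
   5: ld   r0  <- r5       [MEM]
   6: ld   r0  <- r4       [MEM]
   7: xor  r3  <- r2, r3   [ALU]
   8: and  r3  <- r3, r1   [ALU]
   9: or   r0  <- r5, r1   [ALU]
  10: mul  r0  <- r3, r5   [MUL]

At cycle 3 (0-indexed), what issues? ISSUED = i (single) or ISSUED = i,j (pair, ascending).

  cy0 -> i0/i1 (or;and) pair
  cy1 -> i2/i3 (and;st) pair
  cy2 -> i4 (and) RAW r5
  cy3 -> i5 (ld) no-port MEM/MEM
  cy4 -> i6/i7 (ld;xor) pair
  cy5 -> i8/i9 (and;or) pair
  cy6 -> i10 (mul) tail

ISSUED = 5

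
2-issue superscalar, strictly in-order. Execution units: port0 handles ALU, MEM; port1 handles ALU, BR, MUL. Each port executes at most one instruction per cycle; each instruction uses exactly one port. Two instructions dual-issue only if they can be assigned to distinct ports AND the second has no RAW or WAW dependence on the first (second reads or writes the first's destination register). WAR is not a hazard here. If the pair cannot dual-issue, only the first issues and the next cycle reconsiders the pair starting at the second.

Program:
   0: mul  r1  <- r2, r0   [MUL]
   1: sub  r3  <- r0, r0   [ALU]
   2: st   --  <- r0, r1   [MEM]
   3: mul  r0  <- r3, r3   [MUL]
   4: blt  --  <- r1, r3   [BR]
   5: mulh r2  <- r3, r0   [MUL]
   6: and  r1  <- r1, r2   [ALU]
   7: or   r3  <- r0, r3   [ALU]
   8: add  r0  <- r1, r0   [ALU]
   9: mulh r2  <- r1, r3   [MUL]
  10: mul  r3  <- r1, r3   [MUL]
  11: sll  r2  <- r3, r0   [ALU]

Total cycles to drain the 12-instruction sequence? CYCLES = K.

CYCLES = 8

  cy0 -> i0+i1 (mul.MUL/sub.ALU) 2-wide
  cy1 -> i2+i3 (st.MEM/mul.MUL) 2-wide
  cy2 -> i4 (blt.BR) no-port BR/MUL
  cy3 -> i5 (mulh.MUL) RAW r2
  cy4 -> i6+i7 (and.ALU/or.ALU) 2-wide
  cy5 -> i8+i9 (add.ALU/mulh.MUL) 2-wide
  cy6 -> i10 (mul.MUL) RAW r3
  cy7 -> i11 (sll.ALU) tail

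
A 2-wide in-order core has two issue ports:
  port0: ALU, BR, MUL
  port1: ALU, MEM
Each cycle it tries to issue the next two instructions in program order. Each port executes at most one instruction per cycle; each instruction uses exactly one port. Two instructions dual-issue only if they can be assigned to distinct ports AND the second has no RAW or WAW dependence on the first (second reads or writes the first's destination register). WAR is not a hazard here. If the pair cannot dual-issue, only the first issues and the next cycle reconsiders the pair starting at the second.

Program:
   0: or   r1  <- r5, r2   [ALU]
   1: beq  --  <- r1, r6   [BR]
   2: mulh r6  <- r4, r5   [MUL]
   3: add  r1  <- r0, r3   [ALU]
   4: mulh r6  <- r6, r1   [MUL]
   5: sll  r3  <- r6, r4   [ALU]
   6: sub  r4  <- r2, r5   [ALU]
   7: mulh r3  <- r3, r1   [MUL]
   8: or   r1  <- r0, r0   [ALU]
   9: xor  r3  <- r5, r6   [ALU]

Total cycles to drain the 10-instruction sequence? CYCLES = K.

#0 head=0: or.ALU i0 RAW r1
#1 head=1: beq.BR i1 no-port BR/MUL
#2 head=2: mulh.MUL/add.ALU i2/i3 dual
#3 head=4: mulh.MUL i4 RAW r6
#4 head=5: sll.ALU/sub.ALU i5/i6 dual
#5 head=7: mulh.MUL/or.ALU i7/i8 dual
#6 head=9: xor.ALU i9 tail

CYCLES = 7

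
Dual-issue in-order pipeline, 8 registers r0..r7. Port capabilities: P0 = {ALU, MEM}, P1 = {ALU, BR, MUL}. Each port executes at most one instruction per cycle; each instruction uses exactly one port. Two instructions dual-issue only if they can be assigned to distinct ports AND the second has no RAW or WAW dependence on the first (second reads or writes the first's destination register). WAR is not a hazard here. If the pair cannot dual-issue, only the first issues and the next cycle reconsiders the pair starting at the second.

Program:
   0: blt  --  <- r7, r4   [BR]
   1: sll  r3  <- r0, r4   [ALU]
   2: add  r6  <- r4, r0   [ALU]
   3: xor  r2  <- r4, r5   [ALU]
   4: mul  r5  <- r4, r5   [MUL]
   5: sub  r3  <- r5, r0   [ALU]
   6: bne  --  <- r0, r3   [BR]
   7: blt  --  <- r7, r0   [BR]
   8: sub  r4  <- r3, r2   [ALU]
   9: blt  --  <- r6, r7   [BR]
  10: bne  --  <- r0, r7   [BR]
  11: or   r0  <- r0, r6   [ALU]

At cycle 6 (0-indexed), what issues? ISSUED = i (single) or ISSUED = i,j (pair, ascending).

  cy0 -> i0,i1 (blt.BR/sll.ALU) 2-wide
  cy1 -> i2,i3 (add.ALU/xor.ALU) 2-wide
  cy2 -> i4 (mul.MUL) RAW r5
  cy3 -> i5 (sub.ALU) RAW r3
  cy4 -> i6 (bne.BR) no-port BR/BR
  cy5 -> i7,i8 (blt.BR/sub.ALU) 2-wide
  cy6 -> i9 (blt.BR) no-port BR/BR
  cy7 -> i10,i11 (bne.BR/or.ALU) 2-wide

ISSUED = 9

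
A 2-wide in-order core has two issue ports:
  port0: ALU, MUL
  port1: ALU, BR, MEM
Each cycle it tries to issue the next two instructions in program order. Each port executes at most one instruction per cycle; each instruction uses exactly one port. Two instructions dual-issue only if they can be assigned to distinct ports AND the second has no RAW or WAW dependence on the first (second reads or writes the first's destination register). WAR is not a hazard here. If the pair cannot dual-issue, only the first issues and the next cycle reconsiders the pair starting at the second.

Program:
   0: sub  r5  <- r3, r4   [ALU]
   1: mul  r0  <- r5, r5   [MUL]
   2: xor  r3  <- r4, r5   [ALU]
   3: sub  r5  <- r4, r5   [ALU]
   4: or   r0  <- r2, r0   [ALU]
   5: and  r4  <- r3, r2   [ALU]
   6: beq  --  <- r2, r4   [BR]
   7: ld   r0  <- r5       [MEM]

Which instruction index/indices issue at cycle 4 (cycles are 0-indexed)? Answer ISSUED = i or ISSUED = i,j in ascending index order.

c0: i0 sub  RAW r5
c1: i1&i2 mul xor  pair
c2: i3&i4 sub or  pair
c3: i5 and  RAW r4
c4: i6 beq  no-port BR/MEM
c5: i7 ld  tail

ISSUED = 6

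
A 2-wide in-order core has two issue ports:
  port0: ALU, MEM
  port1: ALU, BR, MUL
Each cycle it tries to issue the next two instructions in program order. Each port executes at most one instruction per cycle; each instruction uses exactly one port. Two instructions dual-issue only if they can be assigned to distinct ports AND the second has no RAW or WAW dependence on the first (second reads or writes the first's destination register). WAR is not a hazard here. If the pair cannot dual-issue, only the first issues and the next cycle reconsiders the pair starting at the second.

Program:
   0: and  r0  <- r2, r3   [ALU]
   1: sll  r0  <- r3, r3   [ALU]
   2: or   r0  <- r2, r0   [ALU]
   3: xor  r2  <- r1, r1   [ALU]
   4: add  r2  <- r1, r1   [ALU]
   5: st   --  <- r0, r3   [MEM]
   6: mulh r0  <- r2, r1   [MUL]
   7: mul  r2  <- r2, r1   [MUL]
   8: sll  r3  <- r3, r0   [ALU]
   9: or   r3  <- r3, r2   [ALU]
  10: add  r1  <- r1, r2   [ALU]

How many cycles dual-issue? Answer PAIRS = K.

PAIRS = 4

  cy0 -> i0 (and.ALU) WAW r0
  cy1 -> i1 (sll.ALU) RAW+WAW r0
  cy2 -> i2/i3 (or.ALU xor.ALU) 2-wide
  cy3 -> i4/i5 (add.ALU st.MEM) 2-wide
  cy4 -> i6 (mulh.MUL) no-port MUL/MUL
  cy5 -> i7/i8 (mul.MUL sll.ALU) 2-wide
  cy6 -> i9/i10 (or.ALU add.ALU) 2-wide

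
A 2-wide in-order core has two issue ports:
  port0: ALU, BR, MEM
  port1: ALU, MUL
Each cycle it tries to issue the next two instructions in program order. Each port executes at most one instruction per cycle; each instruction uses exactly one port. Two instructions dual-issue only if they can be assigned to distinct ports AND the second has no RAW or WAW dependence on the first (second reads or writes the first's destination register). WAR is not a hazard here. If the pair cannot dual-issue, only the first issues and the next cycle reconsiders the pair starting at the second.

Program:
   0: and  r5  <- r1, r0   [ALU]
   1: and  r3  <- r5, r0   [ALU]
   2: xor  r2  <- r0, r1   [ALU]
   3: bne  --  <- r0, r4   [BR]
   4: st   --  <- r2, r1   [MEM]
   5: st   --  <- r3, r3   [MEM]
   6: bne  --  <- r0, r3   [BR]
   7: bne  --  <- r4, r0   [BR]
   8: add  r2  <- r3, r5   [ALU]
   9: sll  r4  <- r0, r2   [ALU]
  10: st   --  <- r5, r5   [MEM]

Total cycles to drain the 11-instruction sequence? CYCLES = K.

#0 head=0: and.ALU i0 RAW r5
#1 head=1: and.ALU/xor.ALU i1+i2 dual
#2 head=3: bne.BR i3 no-port BR/MEM
#3 head=4: st.MEM i4 no-port MEM/MEM
#4 head=5: st.MEM i5 no-port MEM/BR
#5 head=6: bne.BR i6 no-port BR/BR
#6 head=7: bne.BR/add.ALU i7+i8 dual
#7 head=9: sll.ALU/st.MEM i9+i10 dual

CYCLES = 8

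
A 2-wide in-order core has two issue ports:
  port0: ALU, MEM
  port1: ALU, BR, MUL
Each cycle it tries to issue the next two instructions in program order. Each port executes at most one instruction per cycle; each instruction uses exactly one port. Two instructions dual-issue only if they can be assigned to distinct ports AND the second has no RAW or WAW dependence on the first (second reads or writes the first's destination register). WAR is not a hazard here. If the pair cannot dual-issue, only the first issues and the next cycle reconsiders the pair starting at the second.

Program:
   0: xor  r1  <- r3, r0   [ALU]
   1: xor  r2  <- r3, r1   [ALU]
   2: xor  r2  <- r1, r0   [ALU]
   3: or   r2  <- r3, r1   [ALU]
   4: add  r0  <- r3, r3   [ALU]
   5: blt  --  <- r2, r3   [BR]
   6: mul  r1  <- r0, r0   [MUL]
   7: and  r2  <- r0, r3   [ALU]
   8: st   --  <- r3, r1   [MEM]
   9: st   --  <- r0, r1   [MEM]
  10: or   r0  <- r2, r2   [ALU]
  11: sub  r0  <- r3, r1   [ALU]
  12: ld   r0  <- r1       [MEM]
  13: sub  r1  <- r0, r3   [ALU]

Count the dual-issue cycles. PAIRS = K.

0. xor @i0  | RAW r1
1. xor @i1  | WAW r2
2. xor @i2  | WAW r2
3. or add @i3+i4  | 2-wide
4. blt @i5  | no-port BR/MUL
5. mul and @i6+i7  | 2-wide
6. st @i8  | no-port MEM/MEM
7. st or @i9+i10  | 2-wide
8. sub @i11  | WAW r0
9. ld @i12  | RAW r0
10. sub @i13  | tail

PAIRS = 3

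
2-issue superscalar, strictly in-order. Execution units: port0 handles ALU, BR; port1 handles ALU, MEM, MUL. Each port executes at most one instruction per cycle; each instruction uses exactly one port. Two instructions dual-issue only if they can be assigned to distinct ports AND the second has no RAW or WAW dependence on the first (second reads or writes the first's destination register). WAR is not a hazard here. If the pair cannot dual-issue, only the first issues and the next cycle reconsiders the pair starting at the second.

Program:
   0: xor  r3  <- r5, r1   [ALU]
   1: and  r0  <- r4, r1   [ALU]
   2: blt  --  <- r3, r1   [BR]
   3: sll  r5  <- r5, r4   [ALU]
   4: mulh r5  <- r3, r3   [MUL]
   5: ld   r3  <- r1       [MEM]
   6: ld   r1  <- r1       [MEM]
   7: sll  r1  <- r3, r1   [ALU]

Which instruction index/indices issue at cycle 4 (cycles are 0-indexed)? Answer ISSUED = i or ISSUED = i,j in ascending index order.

ISSUED = 6

  cy0 -> i0&i1 (xor.ALU;and.ALU) dual
  cy1 -> i2&i3 (blt.BR;sll.ALU) dual
  cy2 -> i4 (mulh.MUL) no-port MUL/MEM
  cy3 -> i5 (ld.MEM) no-port MEM/MEM
  cy4 -> i6 (ld.MEM) RAW+WAW r1
  cy5 -> i7 (sll.ALU) tail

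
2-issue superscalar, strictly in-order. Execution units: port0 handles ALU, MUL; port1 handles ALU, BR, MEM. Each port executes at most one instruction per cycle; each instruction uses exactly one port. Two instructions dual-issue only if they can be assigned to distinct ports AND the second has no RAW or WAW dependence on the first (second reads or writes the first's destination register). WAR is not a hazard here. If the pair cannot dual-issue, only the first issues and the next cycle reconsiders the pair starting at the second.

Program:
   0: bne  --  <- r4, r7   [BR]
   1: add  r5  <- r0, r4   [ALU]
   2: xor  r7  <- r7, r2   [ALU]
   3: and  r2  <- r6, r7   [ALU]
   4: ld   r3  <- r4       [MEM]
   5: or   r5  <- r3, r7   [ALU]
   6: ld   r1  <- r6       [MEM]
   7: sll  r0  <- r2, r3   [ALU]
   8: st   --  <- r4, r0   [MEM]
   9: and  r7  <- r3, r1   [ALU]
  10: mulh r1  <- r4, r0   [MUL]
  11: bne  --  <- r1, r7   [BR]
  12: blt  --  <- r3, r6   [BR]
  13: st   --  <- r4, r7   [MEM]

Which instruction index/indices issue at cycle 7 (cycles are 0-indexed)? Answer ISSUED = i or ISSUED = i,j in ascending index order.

[0] i0&i1  bne;add  -- dual
[1] i2  xor  -- RAW r7
[2] i3&i4  and;ld  -- dual
[3] i5&i6  or;ld  -- dual
[4] i7  sll  -- RAW r0
[5] i8&i9  st;and  -- dual
[6] i10  mulh  -- RAW r1
[7] i11  bne  -- no-port BR/BR
[8] i12  blt  -- no-port BR/MEM
[9] i13  st  -- tail

ISSUED = 11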